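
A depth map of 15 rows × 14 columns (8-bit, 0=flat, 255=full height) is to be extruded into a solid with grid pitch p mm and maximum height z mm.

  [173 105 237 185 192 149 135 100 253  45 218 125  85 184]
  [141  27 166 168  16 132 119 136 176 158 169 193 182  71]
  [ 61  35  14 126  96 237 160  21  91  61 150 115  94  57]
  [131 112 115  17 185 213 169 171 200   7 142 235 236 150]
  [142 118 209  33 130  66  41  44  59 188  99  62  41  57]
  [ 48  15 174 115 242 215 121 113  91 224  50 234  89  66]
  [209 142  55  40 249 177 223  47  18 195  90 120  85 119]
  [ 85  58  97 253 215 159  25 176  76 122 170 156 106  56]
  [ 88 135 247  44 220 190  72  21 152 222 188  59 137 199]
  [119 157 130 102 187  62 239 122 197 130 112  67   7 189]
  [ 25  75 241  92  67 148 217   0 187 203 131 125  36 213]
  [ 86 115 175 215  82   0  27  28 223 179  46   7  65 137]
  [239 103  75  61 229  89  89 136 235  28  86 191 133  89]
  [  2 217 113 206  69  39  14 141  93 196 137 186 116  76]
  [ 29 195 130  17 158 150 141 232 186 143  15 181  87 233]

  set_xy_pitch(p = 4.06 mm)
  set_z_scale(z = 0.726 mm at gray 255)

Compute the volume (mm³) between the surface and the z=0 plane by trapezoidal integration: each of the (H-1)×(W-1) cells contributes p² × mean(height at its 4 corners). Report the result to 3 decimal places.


height_mm = gray/255 × 0.726; cell vol = 4.06² × mean(4 corners)
unit = 4.06² × 0.726 / (4×255) = 0.0117324 mm³ per gray-sum
row 0: Σ corner-gray over 13 cells = 7511  → 88.1224
row 1: Σ corner-gray over 13 cells = 6014  → 70.5589
row 2: Σ corner-gray over 13 cells = 6403  → 75.1228
row 3: Σ corner-gray over 13 cells = 6264  → 73.4920
row 4: Σ corner-gray over 13 cells = 5859  → 68.7404
row 5: Σ corner-gray over 13 cells = 6690  → 78.4901
row 6: Σ corner-gray over 13 cells = 6577  → 77.1643
row 7: Σ corner-gray over 13 cells = 7028  → 82.4556
row 8: Σ corner-gray over 13 cells = 6993  → 82.0450
row 9: Σ corner-gray over 13 cells = 6614  → 77.5984
row 10: Σ corner-gray over 13 cells = 5829  → 68.3884
row 11: Σ corner-gray over 13 cells = 5785  → 67.8722
row 12: Σ corner-gray over 13 cells = 6370  → 74.7357
row 13: Σ corner-gray over 13 cells = 6664  → 78.1850
Σ rows: total corner-gray = 90601  → 1062.9712 mm³

1062.971


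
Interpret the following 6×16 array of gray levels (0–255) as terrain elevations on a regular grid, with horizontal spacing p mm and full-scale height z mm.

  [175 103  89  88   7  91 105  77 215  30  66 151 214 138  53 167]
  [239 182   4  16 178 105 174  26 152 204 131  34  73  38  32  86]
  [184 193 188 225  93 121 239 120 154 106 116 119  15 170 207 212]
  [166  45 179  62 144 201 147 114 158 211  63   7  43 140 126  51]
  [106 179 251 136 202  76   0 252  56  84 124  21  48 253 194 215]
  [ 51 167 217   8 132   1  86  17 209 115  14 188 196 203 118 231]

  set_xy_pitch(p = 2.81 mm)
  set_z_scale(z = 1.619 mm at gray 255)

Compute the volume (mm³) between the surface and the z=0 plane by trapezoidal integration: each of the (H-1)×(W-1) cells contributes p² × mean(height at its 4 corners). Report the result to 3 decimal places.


height_mm = gray/255 × 1.619; cell vol = 2.81² × mean(4 corners)
unit = 2.81² × 1.619 / (4×255) = 0.0125331 mm³ per gray-sum
row 0: Σ corner-gray over 15 cells = 6219  → 77.9435
row 1: Σ corner-gray over 15 cells = 7551  → 94.6376
row 2: Σ corner-gray over 15 cells = 8025  → 100.5783
row 3: Σ corner-gray over 15 cells = 7570  → 94.8757
row 4: Σ corner-gray over 15 cells = 7697  → 96.4675
Σ rows: total corner-gray = 37062  → 464.5026 mm³

464.503


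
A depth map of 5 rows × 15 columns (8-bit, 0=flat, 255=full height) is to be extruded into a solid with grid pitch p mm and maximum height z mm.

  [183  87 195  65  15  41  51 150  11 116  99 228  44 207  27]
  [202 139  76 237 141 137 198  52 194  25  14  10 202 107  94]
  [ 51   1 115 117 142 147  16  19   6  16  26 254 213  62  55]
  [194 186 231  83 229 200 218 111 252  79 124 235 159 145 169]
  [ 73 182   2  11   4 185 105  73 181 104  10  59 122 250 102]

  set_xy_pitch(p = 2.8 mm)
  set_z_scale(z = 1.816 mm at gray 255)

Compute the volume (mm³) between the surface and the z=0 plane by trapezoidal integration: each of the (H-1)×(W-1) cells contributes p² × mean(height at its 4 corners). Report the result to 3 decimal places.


373.817

height_mm = gray/255 × 1.816; cell vol = 2.8² × mean(4 corners)
unit = 2.8² × 1.816 / (4×255) = 0.0139583 mm³ per gray-sum
row 0: Σ corner-gray over 14 cells = 6188  → 86.3738
row 1: Σ corner-gray over 14 cells = 5734  → 80.0367
row 2: Σ corner-gray over 14 cells = 7241  → 101.0719
row 3: Σ corner-gray over 14 cells = 7618  → 106.3341
Σ rows: total corner-gray = 26781  → 373.8165 mm³


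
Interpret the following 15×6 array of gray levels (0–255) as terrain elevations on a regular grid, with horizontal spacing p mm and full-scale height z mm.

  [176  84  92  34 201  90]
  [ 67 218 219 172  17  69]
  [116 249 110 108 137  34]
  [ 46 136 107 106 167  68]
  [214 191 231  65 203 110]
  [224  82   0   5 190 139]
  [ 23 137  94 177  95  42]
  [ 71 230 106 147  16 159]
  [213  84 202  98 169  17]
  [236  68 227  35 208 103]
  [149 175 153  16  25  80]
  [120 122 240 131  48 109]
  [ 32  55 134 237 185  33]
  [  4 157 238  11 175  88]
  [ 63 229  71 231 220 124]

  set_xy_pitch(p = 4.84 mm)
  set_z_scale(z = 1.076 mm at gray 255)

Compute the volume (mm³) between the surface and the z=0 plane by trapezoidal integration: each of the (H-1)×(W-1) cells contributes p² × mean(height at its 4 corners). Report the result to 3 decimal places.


height_mm = gray/255 × 1.076; cell vol = 4.84² × mean(4 corners)
unit = 4.84² × 1.076 / (4×255) = 0.0247117 mm³ per gray-sum
row 0: Σ corner-gray over 5 cells = 2476  → 61.1862
row 1: Σ corner-gray over 5 cells = 2746  → 67.8584
row 2: Σ corner-gray over 5 cells = 2504  → 61.8781
row 3: Σ corner-gray over 5 cells = 2850  → 70.4284
row 4: Σ corner-gray over 5 cells = 2621  → 64.7694
row 5: Σ corner-gray over 5 cells = 1988  → 49.1269
row 6: Σ corner-gray over 5 cells = 2299  → 56.8122
row 7: Σ corner-gray over 5 cells = 2564  → 63.3608
row 8: Σ corner-gray over 5 cells = 2751  → 67.9819
row 9: Σ corner-gray over 5 cells = 2382  → 58.8633
row 10: Σ corner-gray over 5 cells = 2278  → 56.2933
row 11: Σ corner-gray over 5 cells = 2598  → 64.2010
row 12: Σ corner-gray over 5 cells = 2541  → 62.7925
row 13: Σ corner-gray over 5 cells = 2943  → 72.7266
Σ rows: total corner-gray = 35541  → 878.2789 mm³

878.279


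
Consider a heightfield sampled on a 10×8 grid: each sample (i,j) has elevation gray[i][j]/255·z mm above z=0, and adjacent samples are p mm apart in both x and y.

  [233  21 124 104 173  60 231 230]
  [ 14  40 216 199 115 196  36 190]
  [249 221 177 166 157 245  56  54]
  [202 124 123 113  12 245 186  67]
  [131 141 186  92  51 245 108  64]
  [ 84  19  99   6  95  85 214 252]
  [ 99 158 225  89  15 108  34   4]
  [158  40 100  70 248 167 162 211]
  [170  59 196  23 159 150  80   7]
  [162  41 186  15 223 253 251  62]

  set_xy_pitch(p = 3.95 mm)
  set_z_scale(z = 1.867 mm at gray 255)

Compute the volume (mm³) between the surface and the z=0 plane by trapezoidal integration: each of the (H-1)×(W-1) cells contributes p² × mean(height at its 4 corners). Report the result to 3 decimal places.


height_mm = gray/255 × 1.867; cell vol = 3.95² × mean(4 corners)
unit = 3.95² × 1.867 / (4×255) = 0.0285587 mm³ per gray-sum
row 0: Σ corner-gray over 7 cells = 3697  → 105.5815
row 1: Σ corner-gray over 7 cells = 4155  → 118.6614
row 2: Σ corner-gray over 7 cells = 4222  → 120.5748
row 3: Σ corner-gray over 7 cells = 3716  → 106.1241
row 4: Σ corner-gray over 7 cells = 3213  → 91.7591
row 5: Σ corner-gray over 7 cells = 2733  → 78.0509
row 6: Σ corner-gray over 7 cells = 3304  → 94.3579
row 7: Σ corner-gray over 7 cells = 3454  → 98.6417
row 8: Σ corner-gray over 7 cells = 3673  → 104.8961
Σ rows: total corner-gray = 32167  → 918.6475 mm³

918.647


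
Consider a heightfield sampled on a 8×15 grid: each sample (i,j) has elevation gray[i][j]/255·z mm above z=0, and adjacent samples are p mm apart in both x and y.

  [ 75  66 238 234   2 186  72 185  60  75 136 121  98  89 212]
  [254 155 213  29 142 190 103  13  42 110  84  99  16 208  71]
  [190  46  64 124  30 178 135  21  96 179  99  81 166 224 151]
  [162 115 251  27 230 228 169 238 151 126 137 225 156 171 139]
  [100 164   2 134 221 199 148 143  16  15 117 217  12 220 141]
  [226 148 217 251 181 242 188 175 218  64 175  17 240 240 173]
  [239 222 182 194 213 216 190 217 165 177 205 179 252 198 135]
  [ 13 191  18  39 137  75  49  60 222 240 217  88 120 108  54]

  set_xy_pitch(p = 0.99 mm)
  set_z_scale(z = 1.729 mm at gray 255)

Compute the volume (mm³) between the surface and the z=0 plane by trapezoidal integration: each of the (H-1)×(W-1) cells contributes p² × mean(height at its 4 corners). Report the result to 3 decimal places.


94.944

height_mm = gray/255 × 1.729; cell vol = 0.99² × mean(4 corners)
unit = 0.99² × 1.729 / (4×255) = 0.00166137 mm³ per gray-sum
row 0: Σ corner-gray over 14 cells = 6544  → 10.8720
row 1: Σ corner-gray over 14 cells = 6360  → 10.5663
row 2: Σ corner-gray over 14 cells = 7976  → 13.2511
row 3: Σ corner-gray over 14 cells = 8206  → 13.6332
row 4: Σ corner-gray over 14 cells = 8568  → 14.2346
row 5: Σ corner-gray over 14 cells = 10705  → 17.7849
row 6: Σ corner-gray over 14 cells = 8789  → 14.6017
Σ rows: total corner-gray = 57148  → 94.9437 mm³


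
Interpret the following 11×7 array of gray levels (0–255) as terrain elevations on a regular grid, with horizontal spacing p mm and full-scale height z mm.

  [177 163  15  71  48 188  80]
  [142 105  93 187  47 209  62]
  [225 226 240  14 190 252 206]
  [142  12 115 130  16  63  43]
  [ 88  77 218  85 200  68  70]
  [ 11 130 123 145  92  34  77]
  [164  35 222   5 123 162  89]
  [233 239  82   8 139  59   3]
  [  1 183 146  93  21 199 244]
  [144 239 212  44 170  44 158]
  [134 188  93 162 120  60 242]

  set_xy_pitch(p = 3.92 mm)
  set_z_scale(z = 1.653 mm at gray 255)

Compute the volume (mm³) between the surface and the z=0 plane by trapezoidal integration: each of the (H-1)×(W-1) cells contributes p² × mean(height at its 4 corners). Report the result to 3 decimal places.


height_mm = gray/255 × 1.653; cell vol = 3.92² × mean(4 corners)
unit = 3.92² × 1.653 / (4×255) = 0.0249026 mm³ per gray-sum
row 0: Σ corner-gray over 6 cells = 2713  → 67.5608
row 1: Σ corner-gray over 6 cells = 3761  → 93.6587
row 2: Σ corner-gray over 6 cells = 3132  → 77.9950
row 3: Σ corner-gray over 6 cells = 2311  → 57.5499
row 4: Σ corner-gray over 6 cells = 2590  → 64.4978
row 5: Σ corner-gray over 6 cells = 2483  → 61.8332
row 6: Σ corner-gray over 6 cells = 2637  → 65.6682
row 7: Σ corner-gray over 6 cells = 2819  → 70.2004
row 8: Σ corner-gray over 6 cells = 3249  → 80.9086
row 9: Σ corner-gray over 6 cells = 3342  → 83.2245
Σ rows: total corner-gray = 29037  → 723.0970 mm³

723.097


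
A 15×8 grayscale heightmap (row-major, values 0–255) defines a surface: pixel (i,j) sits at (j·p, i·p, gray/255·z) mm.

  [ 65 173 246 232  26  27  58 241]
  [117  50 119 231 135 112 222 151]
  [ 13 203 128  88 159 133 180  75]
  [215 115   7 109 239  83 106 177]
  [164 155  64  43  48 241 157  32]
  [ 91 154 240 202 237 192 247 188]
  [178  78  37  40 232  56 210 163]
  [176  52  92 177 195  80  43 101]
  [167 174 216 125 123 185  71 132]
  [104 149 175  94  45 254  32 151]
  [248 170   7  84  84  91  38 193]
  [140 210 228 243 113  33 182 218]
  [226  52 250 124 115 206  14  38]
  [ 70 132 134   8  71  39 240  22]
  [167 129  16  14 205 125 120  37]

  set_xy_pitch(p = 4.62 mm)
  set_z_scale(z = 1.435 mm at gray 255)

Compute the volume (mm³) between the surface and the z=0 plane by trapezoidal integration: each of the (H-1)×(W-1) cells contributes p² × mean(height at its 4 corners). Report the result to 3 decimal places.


height_mm = gray/255 × 1.435; cell vol = 4.62² × mean(4 corners)
unit = 4.62² × 1.435 / (4×255) = 0.0300286 mm³ per gray-sum
row 0: Σ corner-gray over 7 cells = 3836  → 115.1899
row 1: Σ corner-gray over 7 cells = 3876  → 116.3910
row 2: Σ corner-gray over 7 cells = 3580  → 107.5025
row 3: Σ corner-gray over 7 cells = 3322  → 99.7551
row 4: Σ corner-gray over 7 cells = 4435  → 133.1770
row 5: Σ corner-gray over 7 cells = 4470  → 134.2280
row 6: Σ corner-gray over 7 cells = 3202  → 96.1517
row 7: Σ corner-gray over 7 cells = 3642  → 109.3643
row 8: Σ corner-gray over 7 cells = 3840  → 115.3100
row 9: Σ corner-gray over 7 cells = 3142  → 94.3500
row 10: Σ corner-gray over 7 cells = 3765  → 113.0578
row 11: Σ corner-gray over 7 cells = 4162  → 124.9792
row 12: Σ corner-gray over 7 cells = 3126  → 93.8695
row 13: Σ corner-gray over 7 cells = 2762  → 82.9391
Σ rows: total corner-gray = 51160  → 1536.2653 mm³

1536.265


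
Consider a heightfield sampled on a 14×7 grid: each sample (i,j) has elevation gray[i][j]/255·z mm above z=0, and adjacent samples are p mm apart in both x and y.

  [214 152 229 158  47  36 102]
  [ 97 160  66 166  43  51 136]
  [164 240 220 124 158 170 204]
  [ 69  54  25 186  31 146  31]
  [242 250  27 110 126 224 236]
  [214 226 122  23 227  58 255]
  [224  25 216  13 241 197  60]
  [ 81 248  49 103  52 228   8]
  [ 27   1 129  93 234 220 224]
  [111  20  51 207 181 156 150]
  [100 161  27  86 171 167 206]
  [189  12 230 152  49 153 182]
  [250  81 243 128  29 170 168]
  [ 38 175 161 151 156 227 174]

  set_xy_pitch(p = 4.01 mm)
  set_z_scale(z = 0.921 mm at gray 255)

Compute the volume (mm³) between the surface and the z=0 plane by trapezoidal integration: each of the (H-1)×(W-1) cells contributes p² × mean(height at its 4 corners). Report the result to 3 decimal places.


606.794

height_mm = gray/255 × 0.921; cell vol = 4.01² × mean(4 corners)
unit = 4.01² × 0.921 / (4×255) = 0.0145194 mm³ per gray-sum
row 0: Σ corner-gray over 6 cells = 2765  → 40.1461
row 1: Σ corner-gray over 6 cells = 3397  → 49.3223
row 2: Σ corner-gray over 6 cells = 3176  → 46.1136
row 3: Σ corner-gray over 6 cells = 2936  → 42.6289
row 4: Σ corner-gray over 6 cells = 3733  → 54.2009
row 5: Σ corner-gray over 6 cells = 3449  → 50.0774
row 6: Σ corner-gray over 6 cells = 3117  → 45.2569
row 7: Σ corner-gray over 6 cells = 3054  → 44.3422
row 8: Σ corner-gray over 6 cells = 3096  → 44.9520
row 9: Σ corner-gray over 6 cells = 3021  → 43.8631
row 10: Σ corner-gray over 6 cells = 3093  → 44.9085
row 11: Σ corner-gray over 6 cells = 3283  → 47.6671
row 12: Σ corner-gray over 6 cells = 3672  → 53.3152
Σ rows: total corner-gray = 41792  → 606.7941 mm³


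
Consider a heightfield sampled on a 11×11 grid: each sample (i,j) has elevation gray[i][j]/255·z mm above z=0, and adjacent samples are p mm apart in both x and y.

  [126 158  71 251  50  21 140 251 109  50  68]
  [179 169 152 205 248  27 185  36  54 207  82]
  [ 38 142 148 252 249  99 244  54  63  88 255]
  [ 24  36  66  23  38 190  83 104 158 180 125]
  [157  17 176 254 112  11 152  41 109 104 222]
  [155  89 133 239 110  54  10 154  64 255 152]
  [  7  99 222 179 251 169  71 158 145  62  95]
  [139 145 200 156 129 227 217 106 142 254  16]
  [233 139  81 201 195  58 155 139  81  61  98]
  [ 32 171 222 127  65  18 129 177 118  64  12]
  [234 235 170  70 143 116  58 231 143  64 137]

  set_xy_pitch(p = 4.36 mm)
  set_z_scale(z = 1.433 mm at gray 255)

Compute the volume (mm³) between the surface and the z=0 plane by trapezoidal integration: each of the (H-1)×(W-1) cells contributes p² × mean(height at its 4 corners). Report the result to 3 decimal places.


1392.403

height_mm = gray/255 × 1.433; cell vol = 4.36² × mean(4 corners)
unit = 4.36² × 1.433 / (4×255) = 0.0267066 mm³ per gray-sum
row 0: Σ corner-gray over 10 cells = 5223  → 139.4887
row 1: Σ corner-gray over 10 cells = 5798  → 154.8450
row 2: Σ corner-gray over 10 cells = 4876  → 130.2215
row 3: Σ corner-gray over 10 cells = 4236  → 113.1293
row 4: Σ corner-gray over 10 cells = 4854  → 129.6340
row 5: Σ corner-gray over 10 cells = 5337  → 142.5333
row 6: Σ corner-gray over 10 cells = 6121  → 163.4712
row 7: Σ corner-gray over 10 cells = 5858  → 156.4474
row 8: Σ corner-gray over 10 cells = 4777  → 127.5775
row 9: Σ corner-gray over 10 cells = 5057  → 135.0554
Σ rows: total corner-gray = 52137  → 1392.4033 mm³


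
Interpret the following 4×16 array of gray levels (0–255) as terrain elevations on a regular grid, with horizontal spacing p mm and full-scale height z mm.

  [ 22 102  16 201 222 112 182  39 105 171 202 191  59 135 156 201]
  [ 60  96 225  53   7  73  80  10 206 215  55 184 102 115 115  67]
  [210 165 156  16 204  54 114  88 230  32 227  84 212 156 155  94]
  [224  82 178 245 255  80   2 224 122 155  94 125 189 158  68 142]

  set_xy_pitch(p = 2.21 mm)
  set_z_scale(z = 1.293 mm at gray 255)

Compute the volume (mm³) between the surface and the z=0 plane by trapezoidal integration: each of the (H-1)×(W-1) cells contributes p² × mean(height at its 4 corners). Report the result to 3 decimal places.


141.824

height_mm = gray/255 × 1.293; cell vol = 2.21² × mean(4 corners)
unit = 2.21² × 1.293 / (4×255) = 0.00619131 mm³ per gray-sum
row 0: Σ corner-gray over 15 cells = 7208  → 44.6270
row 1: Σ corner-gray over 15 cells = 7289  → 45.1285
row 2: Σ corner-gray over 15 cells = 8410  → 52.0690
Σ rows: total corner-gray = 22907  → 141.8245 mm³


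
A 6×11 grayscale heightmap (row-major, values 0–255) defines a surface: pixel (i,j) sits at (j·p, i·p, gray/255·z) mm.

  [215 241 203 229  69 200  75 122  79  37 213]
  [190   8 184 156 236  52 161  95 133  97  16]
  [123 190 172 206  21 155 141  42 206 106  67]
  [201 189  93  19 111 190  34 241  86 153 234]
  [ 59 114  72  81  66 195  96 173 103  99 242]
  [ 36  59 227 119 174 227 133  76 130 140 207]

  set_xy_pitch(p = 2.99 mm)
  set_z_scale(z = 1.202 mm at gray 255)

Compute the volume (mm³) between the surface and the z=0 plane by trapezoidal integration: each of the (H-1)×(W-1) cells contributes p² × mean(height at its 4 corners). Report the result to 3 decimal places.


273.064

height_mm = gray/255 × 1.202; cell vol = 2.99² × mean(4 corners)
unit = 2.99² × 1.202 / (4×255) = 0.0105353 mm³ per gray-sum
row 0: Σ corner-gray over 10 cells = 5388  → 56.7642
row 1: Σ corner-gray over 10 cells = 5118  → 53.9196
row 2: Σ corner-gray over 10 cells = 5335  → 56.2058
row 3: Σ corner-gray over 10 cells = 4966  → 52.3183
row 4: Σ corner-gray over 10 cells = 5112  → 53.8564
Σ rows: total corner-gray = 25919  → 273.0643 mm³


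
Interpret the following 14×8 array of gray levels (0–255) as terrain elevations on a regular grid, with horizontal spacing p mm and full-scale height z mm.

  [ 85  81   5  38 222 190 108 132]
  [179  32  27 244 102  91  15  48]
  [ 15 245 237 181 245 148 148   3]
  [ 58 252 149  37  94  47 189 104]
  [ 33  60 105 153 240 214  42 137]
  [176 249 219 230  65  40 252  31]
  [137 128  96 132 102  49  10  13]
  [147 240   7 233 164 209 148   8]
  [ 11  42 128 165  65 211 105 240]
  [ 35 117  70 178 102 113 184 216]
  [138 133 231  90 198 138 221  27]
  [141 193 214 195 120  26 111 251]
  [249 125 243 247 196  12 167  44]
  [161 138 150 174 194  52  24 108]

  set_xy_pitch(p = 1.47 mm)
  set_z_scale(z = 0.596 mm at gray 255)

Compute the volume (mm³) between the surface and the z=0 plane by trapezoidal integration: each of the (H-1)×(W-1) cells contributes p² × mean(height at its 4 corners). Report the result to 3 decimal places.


height_mm = gray/255 × 0.596; cell vol = 1.47² × mean(4 corners)
unit = 1.47² × 0.596 / (4×255) = 0.00126264 mm³ per gray-sum
row 0: Σ corner-gray over 7 cells = 2754  → 3.4773
row 1: Σ corner-gray over 7 cells = 3675  → 4.6402
row 2: Σ corner-gray over 7 cells = 4124  → 5.2071
row 3: Σ corner-gray over 7 cells = 3496  → 4.4142
row 4: Σ corner-gray over 7 cells = 4115  → 5.1958
row 5: Σ corner-gray over 7 cells = 3501  → 4.4205
row 6: Σ corner-gray over 7 cells = 3341  → 4.2185
row 7: Σ corner-gray over 7 cells = 3840  → 4.8486
row 8: Σ corner-gray over 7 cells = 3462  → 4.3713
row 9: Σ corner-gray over 7 cells = 3966  → 5.0076
row 10: Σ corner-gray over 7 cells = 4297  → 5.4256
row 11: Σ corner-gray over 7 cells = 4383  → 5.5342
row 12: Σ corner-gray over 7 cells = 4006  → 5.0581
Σ rows: total corner-gray = 48960  → 61.8190 mm³

61.819


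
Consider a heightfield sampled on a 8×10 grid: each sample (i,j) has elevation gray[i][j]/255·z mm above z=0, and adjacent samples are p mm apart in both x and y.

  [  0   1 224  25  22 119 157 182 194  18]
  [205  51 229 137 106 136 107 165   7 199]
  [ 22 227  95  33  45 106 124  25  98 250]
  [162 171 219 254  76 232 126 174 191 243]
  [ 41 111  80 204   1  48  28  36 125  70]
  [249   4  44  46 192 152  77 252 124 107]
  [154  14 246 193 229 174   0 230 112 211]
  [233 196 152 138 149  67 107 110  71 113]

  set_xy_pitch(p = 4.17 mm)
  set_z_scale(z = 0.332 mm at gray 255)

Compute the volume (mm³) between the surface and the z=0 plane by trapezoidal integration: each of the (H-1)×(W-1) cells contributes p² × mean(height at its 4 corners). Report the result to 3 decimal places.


177.959

height_mm = gray/255 × 0.332; cell vol = 4.17² × mean(4 corners)
unit = 4.17² × 0.332 / (4×255) = 0.00565992 mm³ per gray-sum
row 0: Σ corner-gray over 9 cells = 4146  → 23.4660
row 1: Σ corner-gray over 9 cells = 4058  → 22.9679
row 2: Σ corner-gray over 9 cells = 5069  → 28.6901
row 3: Σ corner-gray over 9 cells = 4668  → 26.4205
row 4: Σ corner-gray over 9 cells = 3515  → 19.8946
row 5: Σ corner-gray over 9 cells = 4899  → 27.7279
row 6: Σ corner-gray over 9 cells = 5087  → 28.7920
Σ rows: total corner-gray = 31442  → 177.9591 mm³


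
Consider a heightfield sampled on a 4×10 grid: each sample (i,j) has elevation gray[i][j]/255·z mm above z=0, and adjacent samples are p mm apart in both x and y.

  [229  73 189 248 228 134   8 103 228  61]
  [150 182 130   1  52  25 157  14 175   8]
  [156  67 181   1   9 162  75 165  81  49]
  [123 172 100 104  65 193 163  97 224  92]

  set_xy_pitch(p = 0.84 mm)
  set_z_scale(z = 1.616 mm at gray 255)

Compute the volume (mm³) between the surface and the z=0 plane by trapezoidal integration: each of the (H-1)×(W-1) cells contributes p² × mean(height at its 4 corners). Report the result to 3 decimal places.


height_mm = gray/255 × 1.616; cell vol = 0.84² × mean(4 corners)
unit = 0.84² × 1.616 / (4×255) = 0.00111789 mm³ per gray-sum
row 0: Σ corner-gray over 9 cells = 4342  → 4.8539
row 1: Σ corner-gray over 9 cells = 3317  → 3.7080
row 2: Σ corner-gray over 9 cells = 4138  → 4.6258
Σ rows: total corner-gray = 11797  → 13.1878 mm³

13.188


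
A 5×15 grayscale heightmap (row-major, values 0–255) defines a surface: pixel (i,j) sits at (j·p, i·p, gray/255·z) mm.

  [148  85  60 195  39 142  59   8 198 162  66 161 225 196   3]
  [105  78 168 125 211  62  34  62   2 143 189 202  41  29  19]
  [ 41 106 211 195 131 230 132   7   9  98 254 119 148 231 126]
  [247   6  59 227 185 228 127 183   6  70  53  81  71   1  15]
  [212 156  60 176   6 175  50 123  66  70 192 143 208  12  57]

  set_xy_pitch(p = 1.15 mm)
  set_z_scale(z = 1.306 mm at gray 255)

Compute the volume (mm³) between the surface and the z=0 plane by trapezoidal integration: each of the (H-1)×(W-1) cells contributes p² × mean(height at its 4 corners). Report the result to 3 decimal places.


height_mm = gray/255 × 1.306; cell vol = 1.15² × mean(4 corners)
unit = 1.15² × 1.306 / (4×255) = 0.00169332 mm³ per gray-sum
row 0: Σ corner-gray over 14 cells = 6159  → 10.4291
row 1: Σ corner-gray over 14 cells = 6725  → 11.3876
row 2: Σ corner-gray over 14 cells = 6765  → 11.4553
row 3: Σ corner-gray over 14 cells = 5999  → 10.1582
Σ rows: total corner-gray = 25648  → 43.4302 mm³

43.430


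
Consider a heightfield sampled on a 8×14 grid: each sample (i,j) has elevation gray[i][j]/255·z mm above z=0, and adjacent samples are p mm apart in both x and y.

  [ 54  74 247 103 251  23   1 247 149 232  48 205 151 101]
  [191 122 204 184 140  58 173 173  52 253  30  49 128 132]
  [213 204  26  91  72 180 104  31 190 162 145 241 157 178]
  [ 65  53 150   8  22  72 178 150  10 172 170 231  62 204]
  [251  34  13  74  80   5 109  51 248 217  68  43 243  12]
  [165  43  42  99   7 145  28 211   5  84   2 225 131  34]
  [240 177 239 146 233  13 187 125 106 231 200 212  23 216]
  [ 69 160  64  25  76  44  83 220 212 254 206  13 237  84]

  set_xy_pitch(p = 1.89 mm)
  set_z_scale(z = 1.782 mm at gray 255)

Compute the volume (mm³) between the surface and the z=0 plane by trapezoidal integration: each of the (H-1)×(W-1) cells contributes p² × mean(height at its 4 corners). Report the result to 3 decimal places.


height_mm = gray/255 × 1.782; cell vol = 1.89² × mean(4 corners)
unit = 1.89² × 1.782 / (4×255) = 0.00624067 mm³ per gray-sum
row 0: Σ corner-gray over 13 cells = 7072  → 44.1340
row 1: Σ corner-gray over 13 cells = 7052  → 44.0092
row 2: Σ corner-gray over 13 cells = 6422  → 40.0776
row 3: Σ corner-gray over 13 cells = 5458  → 34.0616
row 4: Σ corner-gray over 13 cells = 4876  → 30.4295
row 5: Σ corner-gray over 13 cells = 6483  → 40.4583
row 6: Σ corner-gray over 13 cells = 7581  → 47.3105
Σ rows: total corner-gray = 44944  → 280.4806 mm³

280.481


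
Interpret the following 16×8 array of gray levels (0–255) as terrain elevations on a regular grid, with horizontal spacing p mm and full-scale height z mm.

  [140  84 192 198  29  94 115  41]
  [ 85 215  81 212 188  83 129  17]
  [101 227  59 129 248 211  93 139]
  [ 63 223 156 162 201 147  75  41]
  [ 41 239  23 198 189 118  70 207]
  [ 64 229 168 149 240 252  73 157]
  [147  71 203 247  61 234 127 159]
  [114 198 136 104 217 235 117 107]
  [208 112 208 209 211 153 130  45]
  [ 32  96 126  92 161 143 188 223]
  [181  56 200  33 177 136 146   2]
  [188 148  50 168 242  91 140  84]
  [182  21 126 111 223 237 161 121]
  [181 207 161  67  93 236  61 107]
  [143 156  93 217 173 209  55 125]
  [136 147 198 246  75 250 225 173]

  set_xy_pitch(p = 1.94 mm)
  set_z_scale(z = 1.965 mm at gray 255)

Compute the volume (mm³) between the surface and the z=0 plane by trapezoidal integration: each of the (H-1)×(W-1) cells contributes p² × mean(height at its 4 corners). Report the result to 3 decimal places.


height_mm = gray/255 × 1.965; cell vol = 1.94² × mean(4 corners)
unit = 1.94² × 1.965 / (4×255) = 0.00725046 mm³ per gray-sum
row 0: Σ corner-gray over 7 cells = 3523  → 25.5434
row 1: Σ corner-gray over 7 cells = 4092  → 29.6689
row 2: Σ corner-gray over 7 cells = 4206  → 30.4955
row 3: Σ corner-gray over 7 cells = 3954  → 28.6683
row 4: Σ corner-gray over 7 cells = 4365  → 31.6483
row 5: Σ corner-gray over 7 cells = 4635  → 33.6059
row 6: Σ corner-gray over 7 cells = 4427  → 32.0978
row 7: Σ corner-gray over 7 cells = 4534  → 32.8736
row 8: Σ corner-gray over 7 cells = 4166  → 30.2054
row 9: Σ corner-gray over 7 cells = 3546  → 25.7101
row 10: Σ corner-gray over 7 cells = 3629  → 26.3119
row 11: Σ corner-gray over 7 cells = 4011  → 29.0816
row 12: Σ corner-gray over 7 cells = 3999  → 28.9946
row 13: Σ corner-gray over 7 cells = 4012  → 29.0889
row 14: Σ corner-gray over 7 cells = 4665  → 33.8234
Σ rows: total corner-gray = 61764  → 447.8177 mm³

447.818


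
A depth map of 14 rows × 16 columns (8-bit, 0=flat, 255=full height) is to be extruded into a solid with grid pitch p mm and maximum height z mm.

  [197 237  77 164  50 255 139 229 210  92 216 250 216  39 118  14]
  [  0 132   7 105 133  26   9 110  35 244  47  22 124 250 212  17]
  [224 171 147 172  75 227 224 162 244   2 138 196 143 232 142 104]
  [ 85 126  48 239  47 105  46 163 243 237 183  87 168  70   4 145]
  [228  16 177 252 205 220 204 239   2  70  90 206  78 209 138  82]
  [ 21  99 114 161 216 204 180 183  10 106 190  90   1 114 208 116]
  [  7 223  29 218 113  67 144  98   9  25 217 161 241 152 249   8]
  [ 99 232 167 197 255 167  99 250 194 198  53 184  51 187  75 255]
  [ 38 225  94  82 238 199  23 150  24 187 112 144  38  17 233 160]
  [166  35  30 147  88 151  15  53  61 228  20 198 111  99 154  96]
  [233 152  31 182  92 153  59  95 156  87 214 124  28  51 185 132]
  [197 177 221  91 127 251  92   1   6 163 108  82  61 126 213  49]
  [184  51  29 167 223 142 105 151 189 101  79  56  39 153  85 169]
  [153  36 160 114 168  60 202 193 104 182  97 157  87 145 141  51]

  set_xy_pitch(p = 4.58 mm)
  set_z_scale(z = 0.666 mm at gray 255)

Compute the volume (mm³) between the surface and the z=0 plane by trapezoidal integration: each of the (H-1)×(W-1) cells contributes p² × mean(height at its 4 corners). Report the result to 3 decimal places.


height_mm = gray/255 × 0.666; cell vol = 4.58² × mean(4 corners)
unit = 4.58² × 0.666 / (4×255) = 0.0136964 mm³ per gray-sum
row 0: Σ corner-gray over 15 cells = 7724  → 105.7906
row 1: Σ corner-gray over 15 cells = 7807  → 106.9274
row 2: Σ corner-gray over 15 cells = 8640  → 118.3365
row 3: Σ corner-gray over 15 cells = 8284  → 113.4606
row 4: Σ corner-gray over 15 cells = 8411  → 115.2000
row 5: Σ corner-gray over 15 cells = 7796  → 106.7768
row 6: Σ corner-gray over 15 cells = 8879  → 121.6099
row 7: Σ corner-gray over 15 cells = 8702  → 119.1857
row 8: Σ corner-gray over 15 cells = 6772  → 92.7517
row 9: Σ corner-gray over 15 cells = 6625  → 90.7384
row 10: Σ corner-gray over 15 cells = 7267  → 99.5314
row 11: Σ corner-gray over 15 cells = 7177  → 98.2987
row 12: Σ corner-gray over 15 cells = 7389  → 101.2024
Σ rows: total corner-gray = 101473  → 1389.8103 mm³

1389.810


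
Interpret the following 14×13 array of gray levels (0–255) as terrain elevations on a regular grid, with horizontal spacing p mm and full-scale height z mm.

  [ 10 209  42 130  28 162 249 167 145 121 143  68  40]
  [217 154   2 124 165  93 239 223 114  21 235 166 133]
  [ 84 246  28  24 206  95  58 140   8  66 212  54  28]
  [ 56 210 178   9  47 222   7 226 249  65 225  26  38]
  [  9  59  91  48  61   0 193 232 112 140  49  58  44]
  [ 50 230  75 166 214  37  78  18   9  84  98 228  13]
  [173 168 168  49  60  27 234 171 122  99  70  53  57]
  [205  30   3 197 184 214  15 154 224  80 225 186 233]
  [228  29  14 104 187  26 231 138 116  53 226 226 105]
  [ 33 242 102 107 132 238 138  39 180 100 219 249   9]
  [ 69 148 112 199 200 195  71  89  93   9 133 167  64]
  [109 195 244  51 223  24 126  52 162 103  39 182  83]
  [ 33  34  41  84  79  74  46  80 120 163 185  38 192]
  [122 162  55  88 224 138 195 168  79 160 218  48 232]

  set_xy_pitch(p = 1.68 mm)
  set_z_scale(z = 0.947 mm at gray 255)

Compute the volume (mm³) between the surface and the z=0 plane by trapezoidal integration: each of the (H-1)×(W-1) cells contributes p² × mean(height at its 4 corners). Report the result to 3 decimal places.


height_mm = gray/255 × 0.947; cell vol = 1.68² × mean(4 corners)
unit = 1.68² × 0.947 / (4×255) = 0.0026204 mm³ per gray-sum
row 0: Σ corner-gray over 12 cells = 6400  → 16.7706
row 1: Σ corner-gray over 12 cells = 5808  → 15.2193
row 2: Σ corner-gray over 12 cells = 5408  → 14.1711
row 3: Σ corner-gray over 12 cells = 5161  → 13.5239
row 4: Σ corner-gray over 12 cells = 4676  → 12.2530
row 5: Σ corner-gray over 12 cells = 5209  → 13.6497
row 6: Σ corner-gray over 12 cells = 6134  → 16.0736
row 7: Σ corner-gray over 12 cells = 6495  → 17.0195
row 8: Σ corner-gray over 12 cells = 6567  → 17.2082
row 9: Σ corner-gray over 12 cells = 6499  → 17.0300
row 10: Σ corner-gray over 12 cells = 5959  → 15.6150
row 11: Σ corner-gray over 12 cells = 5107  → 13.3824
row 12: Σ corner-gray over 12 cells = 5537  → 14.5092
Σ rows: total corner-gray = 74960  → 196.4255 mm³

196.426


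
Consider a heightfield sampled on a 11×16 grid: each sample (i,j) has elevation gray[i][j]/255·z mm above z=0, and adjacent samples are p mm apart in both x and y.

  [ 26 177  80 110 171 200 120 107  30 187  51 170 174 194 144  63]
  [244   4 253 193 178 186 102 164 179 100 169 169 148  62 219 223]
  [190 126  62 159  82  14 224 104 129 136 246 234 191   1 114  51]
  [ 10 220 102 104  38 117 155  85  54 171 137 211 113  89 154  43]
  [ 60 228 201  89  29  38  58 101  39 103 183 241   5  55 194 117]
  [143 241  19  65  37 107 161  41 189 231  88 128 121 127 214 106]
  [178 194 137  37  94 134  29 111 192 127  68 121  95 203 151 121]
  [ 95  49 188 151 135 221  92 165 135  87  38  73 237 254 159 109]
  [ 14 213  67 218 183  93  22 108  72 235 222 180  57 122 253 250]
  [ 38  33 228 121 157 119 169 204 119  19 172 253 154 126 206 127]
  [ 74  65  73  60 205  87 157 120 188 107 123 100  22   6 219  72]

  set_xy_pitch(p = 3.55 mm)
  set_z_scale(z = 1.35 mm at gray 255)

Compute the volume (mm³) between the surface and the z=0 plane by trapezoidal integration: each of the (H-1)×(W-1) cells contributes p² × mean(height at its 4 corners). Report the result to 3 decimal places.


1312.682

height_mm = gray/255 × 1.35; cell vol = 3.55² × mean(4 corners)
unit = 3.55² × 1.35 / (4×255) = 0.0166798 mm³ per gray-sum
row 0: Σ corner-gray over 15 cells = 8638  → 144.0799
row 1: Σ corner-gray over 15 cells = 8604  → 143.5128
row 2: Σ corner-gray over 15 cells = 7438  → 124.0642
row 3: Σ corner-gray over 15 cells = 6858  → 114.3899
row 4: Σ corner-gray over 15 cells = 7092  → 118.2930
row 5: Σ corner-gray over 15 cells = 7472  → 124.6313
row 6: Σ corner-gray over 15 cells = 7857  → 131.0530
row 7: Σ corner-gray over 15 cells = 8526  → 142.2118
row 8: Σ corner-gray over 15 cells = 8679  → 144.7638
row 9: Σ corner-gray over 15 cells = 7535  → 125.6821
Σ rows: total corner-gray = 78699  → 1312.6820 mm³


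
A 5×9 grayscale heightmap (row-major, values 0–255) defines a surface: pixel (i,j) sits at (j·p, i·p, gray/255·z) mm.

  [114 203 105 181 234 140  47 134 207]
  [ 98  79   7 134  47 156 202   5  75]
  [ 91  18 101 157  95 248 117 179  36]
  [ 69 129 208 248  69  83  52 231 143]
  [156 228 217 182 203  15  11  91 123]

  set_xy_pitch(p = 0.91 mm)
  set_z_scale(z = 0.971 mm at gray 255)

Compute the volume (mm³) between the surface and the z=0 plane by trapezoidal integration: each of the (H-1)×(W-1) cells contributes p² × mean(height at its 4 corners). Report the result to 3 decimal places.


12.507

height_mm = gray/255 × 0.971; cell vol = 0.91² × mean(4 corners)
unit = 0.91² × 0.971 / (4×255) = 0.000788319 mm³ per gray-sum
row 0: Σ corner-gray over 8 cells = 3842  → 3.0287
row 1: Σ corner-gray over 8 cells = 3390  → 2.6724
row 2: Σ corner-gray over 8 cells = 4209  → 3.3180
row 3: Σ corner-gray over 8 cells = 4425  → 3.4883
Σ rows: total corner-gray = 15866  → 12.5075 mm³


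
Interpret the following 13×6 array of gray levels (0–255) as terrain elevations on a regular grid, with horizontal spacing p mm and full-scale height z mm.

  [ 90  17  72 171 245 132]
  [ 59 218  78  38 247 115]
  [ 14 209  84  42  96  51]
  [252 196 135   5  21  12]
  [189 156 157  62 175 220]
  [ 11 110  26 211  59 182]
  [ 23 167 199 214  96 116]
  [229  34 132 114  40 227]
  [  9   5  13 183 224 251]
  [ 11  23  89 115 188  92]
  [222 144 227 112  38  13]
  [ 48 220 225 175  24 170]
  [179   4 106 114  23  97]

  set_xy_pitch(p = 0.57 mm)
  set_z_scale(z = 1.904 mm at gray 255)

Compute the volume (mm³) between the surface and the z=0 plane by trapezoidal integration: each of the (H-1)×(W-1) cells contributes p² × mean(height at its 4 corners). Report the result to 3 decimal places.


17.186

height_mm = gray/255 × 1.904; cell vol = 0.57² × mean(4 corners)
unit = 0.57² × 1.904 / (4×255) = 0.00060648 mm³ per gray-sum
row 0: Σ corner-gray over 5 cells = 2568  → 1.5574
row 1: Σ corner-gray over 5 cells = 2263  → 1.3725
row 2: Σ corner-gray over 5 cells = 1905  → 1.1553
row 3: Σ corner-gray over 5 cells = 2487  → 1.5083
row 4: Σ corner-gray over 5 cells = 2514  → 1.5247
row 5: Σ corner-gray over 5 cells = 2496  → 1.5138
row 6: Σ corner-gray over 5 cells = 2587  → 1.5690
row 7: Σ corner-gray over 5 cells = 2206  → 1.3379
row 8: Σ corner-gray over 5 cells = 2043  → 1.2390
row 9: Σ corner-gray over 5 cells = 2210  → 1.3403
row 10: Σ corner-gray over 5 cells = 2783  → 1.6878
row 11: Σ corner-gray over 5 cells = 2276  → 1.3803
Σ rows: total corner-gray = 28338  → 17.1864 mm³


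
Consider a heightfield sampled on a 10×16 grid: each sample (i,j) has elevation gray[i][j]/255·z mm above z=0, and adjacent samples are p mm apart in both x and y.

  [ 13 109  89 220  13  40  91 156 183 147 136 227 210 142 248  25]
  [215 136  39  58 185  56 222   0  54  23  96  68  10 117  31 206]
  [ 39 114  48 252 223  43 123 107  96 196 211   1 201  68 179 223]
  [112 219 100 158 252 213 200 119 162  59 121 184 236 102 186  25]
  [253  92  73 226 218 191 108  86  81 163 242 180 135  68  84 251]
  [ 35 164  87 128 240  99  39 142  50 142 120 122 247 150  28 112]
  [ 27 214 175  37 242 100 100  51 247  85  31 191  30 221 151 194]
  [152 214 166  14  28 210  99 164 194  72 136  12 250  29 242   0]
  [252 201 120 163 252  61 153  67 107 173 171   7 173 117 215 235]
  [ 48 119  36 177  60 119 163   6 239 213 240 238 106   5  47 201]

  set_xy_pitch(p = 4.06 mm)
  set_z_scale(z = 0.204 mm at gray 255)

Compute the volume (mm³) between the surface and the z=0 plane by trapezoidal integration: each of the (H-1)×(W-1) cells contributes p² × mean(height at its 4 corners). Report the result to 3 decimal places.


height_mm = gray/255 × 0.204; cell vol = 4.06² × mean(4 corners)
unit = 4.06² × 0.204 / (4×255) = 0.00329672 mm³ per gray-sum
row 0: Σ corner-gray over 15 cells = 6671  → 21.9924
row 1: Σ corner-gray over 15 cells = 6597  → 21.7485
row 2: Σ corner-gray over 15 cells = 8745  → 28.8298
row 3: Σ corner-gray over 15 cells = 9157  → 30.1881
row 4: Σ corner-gray over 15 cells = 8061  → 26.5749
row 5: Σ corner-gray over 15 cells = 7634  → 25.1672
row 6: Σ corner-gray over 15 cells = 7783  → 25.6584
row 7: Σ corner-gray over 15 cells = 8259  → 27.2276
row 8: Σ corner-gray over 15 cells = 8232  → 27.1386
Σ rows: total corner-gray = 71139  → 234.5254 mm³

234.525


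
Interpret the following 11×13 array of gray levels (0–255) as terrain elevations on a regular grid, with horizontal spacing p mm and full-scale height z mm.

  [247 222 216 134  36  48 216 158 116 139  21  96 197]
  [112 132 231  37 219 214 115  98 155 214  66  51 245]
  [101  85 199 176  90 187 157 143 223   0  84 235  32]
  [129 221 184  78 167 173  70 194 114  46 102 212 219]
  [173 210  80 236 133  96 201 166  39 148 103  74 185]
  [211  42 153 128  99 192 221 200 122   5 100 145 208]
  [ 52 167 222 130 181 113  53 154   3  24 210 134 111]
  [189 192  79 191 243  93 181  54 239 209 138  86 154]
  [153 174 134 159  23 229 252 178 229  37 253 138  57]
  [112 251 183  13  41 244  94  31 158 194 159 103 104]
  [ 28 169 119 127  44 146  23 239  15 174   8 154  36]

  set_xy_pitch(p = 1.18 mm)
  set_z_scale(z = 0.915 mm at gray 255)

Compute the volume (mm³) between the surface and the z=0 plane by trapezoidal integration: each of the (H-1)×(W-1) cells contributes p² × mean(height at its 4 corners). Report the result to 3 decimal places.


83.180

height_mm = gray/255 × 0.915; cell vol = 1.18² × mean(4 corners)
unit = 1.18² × 0.915 / (4×255) = 0.00124906 mm³ per gray-sum
row 0: Σ corner-gray over 12 cells = 6669  → 8.3300
row 1: Σ corner-gray over 12 cells = 6712  → 8.3837
row 2: Σ corner-gray over 12 cells = 6761  → 8.4449
row 3: Σ corner-gray over 12 cells = 6800  → 8.4936
row 4: Σ corner-gray over 12 cells = 6563  → 8.1976
row 5: Σ corner-gray over 12 cells = 6178  → 7.7167
row 6: Σ corner-gray over 12 cells = 6698  → 8.3662
row 7: Σ corner-gray over 12 cells = 7575  → 9.4617
row 8: Σ corner-gray over 12 cells = 6980  → 8.7185
row 9: Σ corner-gray over 12 cells = 5658  → 7.0672
Σ rows: total corner-gray = 66594  → 83.1802 mm³
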